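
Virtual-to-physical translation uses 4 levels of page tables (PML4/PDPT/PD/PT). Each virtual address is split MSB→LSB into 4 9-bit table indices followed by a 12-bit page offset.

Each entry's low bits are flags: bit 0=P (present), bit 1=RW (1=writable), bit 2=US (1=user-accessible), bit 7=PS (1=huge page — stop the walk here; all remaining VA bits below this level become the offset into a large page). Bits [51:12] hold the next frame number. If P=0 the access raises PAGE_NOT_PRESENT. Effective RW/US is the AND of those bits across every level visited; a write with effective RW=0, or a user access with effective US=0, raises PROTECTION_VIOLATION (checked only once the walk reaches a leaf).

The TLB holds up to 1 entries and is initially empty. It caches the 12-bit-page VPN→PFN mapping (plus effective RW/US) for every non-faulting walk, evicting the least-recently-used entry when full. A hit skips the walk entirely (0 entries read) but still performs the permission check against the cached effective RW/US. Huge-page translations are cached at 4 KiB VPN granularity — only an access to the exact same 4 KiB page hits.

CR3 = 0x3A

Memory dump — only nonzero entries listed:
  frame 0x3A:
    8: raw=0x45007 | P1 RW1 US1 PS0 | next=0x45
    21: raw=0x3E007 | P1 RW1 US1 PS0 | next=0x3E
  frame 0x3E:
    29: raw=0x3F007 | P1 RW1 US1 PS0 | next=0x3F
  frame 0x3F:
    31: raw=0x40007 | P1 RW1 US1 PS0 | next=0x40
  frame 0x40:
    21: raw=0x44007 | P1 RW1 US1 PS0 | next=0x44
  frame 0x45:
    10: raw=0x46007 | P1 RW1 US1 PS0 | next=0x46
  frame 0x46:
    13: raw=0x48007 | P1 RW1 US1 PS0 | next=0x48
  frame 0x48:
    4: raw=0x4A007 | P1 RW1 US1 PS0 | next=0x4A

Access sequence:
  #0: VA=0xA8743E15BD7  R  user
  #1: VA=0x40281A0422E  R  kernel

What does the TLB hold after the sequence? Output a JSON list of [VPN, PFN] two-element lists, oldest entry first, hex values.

Per-access translation:
#0 VA=0xA8743E15BD7 (r,user):
  L0 @0x3A[21] → 0x3E007  P=1,RW=1,US=1,PS=0
  L1 @0x3E[29] → 0x3F007  P=1,RW=1,US=1,PS=0
  L2 @0x3F[31] → 0x40007  P=1,RW=1,US=1,PS=0
  L3 @0x40[21] → 0x44007  P=1,RW=1,US=1,PS=0
  ✓ 0x44BD7  — 4 lookups
#1 VA=0x40281A0422E (r,kernel):
  L0 @0x3A[8] → 0x45007  P=1,RW=1,US=1,PS=0
  L1 @0x45[10] → 0x46007  P=1,RW=1,US=1,PS=0
  L2 @0x46[13] → 0x48007  P=1,RW=1,US=1,PS=0
  L3 @0x48[4] → 0x4A007  P=1,RW=1,US=1,PS=0
  ✓ 0x4A22E  — 4 lookups

TLB: [["0x40281A04", "0x4A"]]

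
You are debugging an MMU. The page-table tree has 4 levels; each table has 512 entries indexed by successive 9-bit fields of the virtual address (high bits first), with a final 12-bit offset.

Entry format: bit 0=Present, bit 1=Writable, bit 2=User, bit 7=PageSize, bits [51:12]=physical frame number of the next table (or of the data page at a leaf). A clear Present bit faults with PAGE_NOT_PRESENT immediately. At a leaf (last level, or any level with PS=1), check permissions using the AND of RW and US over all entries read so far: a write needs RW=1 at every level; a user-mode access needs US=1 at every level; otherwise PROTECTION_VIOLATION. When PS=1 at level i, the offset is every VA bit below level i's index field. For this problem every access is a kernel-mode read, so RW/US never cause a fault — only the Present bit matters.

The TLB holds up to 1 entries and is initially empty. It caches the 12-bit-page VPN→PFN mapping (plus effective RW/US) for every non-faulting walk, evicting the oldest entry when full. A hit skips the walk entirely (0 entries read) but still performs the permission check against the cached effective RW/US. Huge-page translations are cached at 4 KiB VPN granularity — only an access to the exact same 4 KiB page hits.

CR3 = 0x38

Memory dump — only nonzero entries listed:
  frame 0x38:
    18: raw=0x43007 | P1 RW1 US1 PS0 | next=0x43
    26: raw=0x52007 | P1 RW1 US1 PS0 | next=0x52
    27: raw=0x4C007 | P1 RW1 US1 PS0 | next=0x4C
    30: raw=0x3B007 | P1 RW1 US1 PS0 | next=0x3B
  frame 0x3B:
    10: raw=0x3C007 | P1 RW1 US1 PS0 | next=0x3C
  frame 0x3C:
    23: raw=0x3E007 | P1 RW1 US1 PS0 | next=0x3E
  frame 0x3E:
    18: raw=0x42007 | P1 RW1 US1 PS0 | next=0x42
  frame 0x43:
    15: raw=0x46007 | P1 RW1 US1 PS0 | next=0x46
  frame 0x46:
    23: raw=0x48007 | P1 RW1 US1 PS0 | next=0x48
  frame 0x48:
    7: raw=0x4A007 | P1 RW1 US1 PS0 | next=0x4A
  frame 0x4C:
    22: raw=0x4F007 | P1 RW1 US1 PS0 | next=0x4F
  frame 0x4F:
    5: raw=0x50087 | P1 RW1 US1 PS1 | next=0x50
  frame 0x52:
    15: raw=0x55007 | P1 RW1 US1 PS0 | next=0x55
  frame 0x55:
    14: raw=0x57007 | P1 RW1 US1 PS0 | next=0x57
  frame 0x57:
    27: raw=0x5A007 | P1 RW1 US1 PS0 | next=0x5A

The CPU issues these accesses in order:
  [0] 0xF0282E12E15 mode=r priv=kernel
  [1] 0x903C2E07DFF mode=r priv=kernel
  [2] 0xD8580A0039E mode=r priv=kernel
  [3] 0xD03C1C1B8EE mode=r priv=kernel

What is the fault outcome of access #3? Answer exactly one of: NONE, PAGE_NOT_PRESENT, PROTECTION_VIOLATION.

Walk each access:
#0 VA=0xF0282E12E15 (r,kernel):
  L0: frame=0x38 idx=30 entry=0x3B007 [P=1 RW=1 US=1 PS=0]
  L1: frame=0x3B idx=10 entry=0x3C007 [P=1 RW=1 US=1 PS=0]
  L2: frame=0x3C idx=23 entry=0x3E007 [P=1 RW=1 US=1 PS=0]
  L3: frame=0x3E idx=18 entry=0x42007 [P=1 RW=1 US=1 PS=0]
  ⇒ phys 0x42E15  [4 reads]
#1 VA=0x903C2E07DFF (r,kernel):
  L0: frame=0x38 idx=18 entry=0x43007 [P=1 RW=1 US=1 PS=0]
  L1: frame=0x43 idx=15 entry=0x46007 [P=1 RW=1 US=1 PS=0]
  L2: frame=0x46 idx=23 entry=0x48007 [P=1 RW=1 US=1 PS=0]
  L3: frame=0x48 idx=7 entry=0x4A007 [P=1 RW=1 US=1 PS=0]
  ⇒ phys 0x4ADFF  [4 reads]
#2 VA=0xD8580A0039E (r,kernel):
  L0: frame=0x38 idx=27 entry=0x4C007 [P=1 RW=1 US=1 PS=0]
  L1: frame=0x4C idx=22 entry=0x4F007 [P=1 RW=1 US=1 PS=0]
  L2: frame=0x4F idx=5 entry=0x50087 [P=1 RW=1 US=1 PS=1]
  ⇒ phys 0x5039E (huge @L2)  [3 reads]
#3 VA=0xD03C1C1B8EE (r,kernel):
  L0: frame=0x38 idx=26 entry=0x52007 [P=1 RW=1 US=1 PS=0]
  L1: frame=0x52 idx=15 entry=0x55007 [P=1 RW=1 US=1 PS=0]
  L2: frame=0x55 idx=14 entry=0x57007 [P=1 RW=1 US=1 PS=0]
  L3: frame=0x57 idx=27 entry=0x5A007 [P=1 RW=1 US=1 PS=0]
  ⇒ phys 0x5A8EE  [4 reads]

Access #3 fault: NONE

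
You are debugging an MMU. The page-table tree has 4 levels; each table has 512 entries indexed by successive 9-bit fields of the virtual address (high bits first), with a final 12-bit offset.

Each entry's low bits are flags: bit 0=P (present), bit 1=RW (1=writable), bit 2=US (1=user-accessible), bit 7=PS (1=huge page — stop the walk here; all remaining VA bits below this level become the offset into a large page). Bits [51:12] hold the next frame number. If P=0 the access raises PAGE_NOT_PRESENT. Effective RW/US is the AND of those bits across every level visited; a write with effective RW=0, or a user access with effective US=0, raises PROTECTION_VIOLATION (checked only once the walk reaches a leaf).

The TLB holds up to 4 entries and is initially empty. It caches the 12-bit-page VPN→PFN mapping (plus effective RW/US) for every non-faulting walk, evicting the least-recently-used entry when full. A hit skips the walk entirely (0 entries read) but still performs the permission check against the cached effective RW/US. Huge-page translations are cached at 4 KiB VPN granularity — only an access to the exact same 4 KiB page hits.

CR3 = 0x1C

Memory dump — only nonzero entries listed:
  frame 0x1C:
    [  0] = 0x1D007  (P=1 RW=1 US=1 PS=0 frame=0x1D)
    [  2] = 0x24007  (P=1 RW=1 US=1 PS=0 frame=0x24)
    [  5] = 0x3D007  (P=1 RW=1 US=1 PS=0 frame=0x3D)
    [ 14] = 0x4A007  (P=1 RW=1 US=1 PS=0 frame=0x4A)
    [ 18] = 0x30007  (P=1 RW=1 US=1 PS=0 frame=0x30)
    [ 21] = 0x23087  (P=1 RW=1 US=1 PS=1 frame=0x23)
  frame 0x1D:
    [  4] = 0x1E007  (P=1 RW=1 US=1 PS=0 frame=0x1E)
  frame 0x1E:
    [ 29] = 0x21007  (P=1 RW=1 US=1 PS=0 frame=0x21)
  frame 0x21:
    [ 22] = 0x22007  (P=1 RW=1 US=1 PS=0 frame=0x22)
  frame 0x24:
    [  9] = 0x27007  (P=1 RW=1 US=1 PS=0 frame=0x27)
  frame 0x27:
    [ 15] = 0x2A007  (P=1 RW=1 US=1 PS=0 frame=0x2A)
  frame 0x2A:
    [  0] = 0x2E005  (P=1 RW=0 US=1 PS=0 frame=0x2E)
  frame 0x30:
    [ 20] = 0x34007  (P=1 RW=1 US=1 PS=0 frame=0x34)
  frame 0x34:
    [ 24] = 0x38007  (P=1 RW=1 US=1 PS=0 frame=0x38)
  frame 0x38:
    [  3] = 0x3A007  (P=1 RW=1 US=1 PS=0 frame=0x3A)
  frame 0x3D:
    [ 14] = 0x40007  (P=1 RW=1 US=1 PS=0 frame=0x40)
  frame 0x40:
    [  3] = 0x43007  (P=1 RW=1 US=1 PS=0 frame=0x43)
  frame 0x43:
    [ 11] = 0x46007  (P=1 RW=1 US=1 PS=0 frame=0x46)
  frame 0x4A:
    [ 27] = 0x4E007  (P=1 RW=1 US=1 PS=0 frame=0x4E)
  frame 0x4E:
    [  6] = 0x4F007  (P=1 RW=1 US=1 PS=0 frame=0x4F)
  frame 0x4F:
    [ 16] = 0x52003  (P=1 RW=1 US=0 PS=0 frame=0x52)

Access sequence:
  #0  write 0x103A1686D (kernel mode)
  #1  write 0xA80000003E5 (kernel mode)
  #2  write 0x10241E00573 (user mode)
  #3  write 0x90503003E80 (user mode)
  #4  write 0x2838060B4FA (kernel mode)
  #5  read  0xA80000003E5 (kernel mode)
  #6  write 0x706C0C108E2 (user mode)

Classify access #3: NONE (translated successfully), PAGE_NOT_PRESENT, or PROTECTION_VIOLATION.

Walk each access:
#0 VA=0x103A1686D (w,kernel):
  L0 @0x1C[0] → 0x1D007  P=1,RW=1,US=1,PS=0
  L1 @0x1D[4] → 0x1E007  P=1,RW=1,US=1,PS=0
  L2 @0x1E[29] → 0x21007  P=1,RW=1,US=1,PS=0
  L3 @0x21[22] → 0x22007  P=1,RW=1,US=1,PS=0
  ✓ 0x2286D  — 4 lookups
#1 VA=0xA80000003E5 (w,kernel):
  L0 @0x1C[21] → 0x23087  P=1,RW=1,US=1,PS=1
  ✓ 0x233E5 (huge @L0)  — 1 lookups
#2 VA=0x10241E00573 (w,user):
  L0 @0x1C[2] → 0x24007  P=1,RW=1,US=1,PS=0
  L1 @0x24[9] → 0x27007  P=1,RW=1,US=1,PS=0
  L2 @0x27[15] → 0x2A007  P=1,RW=1,US=1,PS=0
  L3 @0x2A[0] → 0x2E005  P=1,RW=0,US=1,PS=0
  → PROTECTION_VIOLATION  (4 entries read)
#3 VA=0x90503003E80 (w,user):
  L0 @0x1C[18] → 0x30007  P=1,RW=1,US=1,PS=0
  L1 @0x30[20] → 0x34007  P=1,RW=1,US=1,PS=0
  L2 @0x34[24] → 0x38007  P=1,RW=1,US=1,PS=0
  L3 @0x38[3] → 0x3A007  P=1,RW=1,US=1,PS=0
  ✓ 0x3AE80  — 4 lookups
#4 VA=0x2838060B4FA (w,kernel):
  L0 @0x1C[5] → 0x3D007  P=1,RW=1,US=1,PS=0
  L1 @0x3D[14] → 0x40007  P=1,RW=1,US=1,PS=0
  L2 @0x40[3] → 0x43007  P=1,RW=1,US=1,PS=0
  L3 @0x43[11] → 0x46007  P=1,RW=1,US=1,PS=0
  ✓ 0x464FA  — 4 lookups
#5 VA=0xA80000003E5 (r,kernel):
  TLB hit vpn=0xA8000000 → PA=0x233E5
#6 VA=0x706C0C108E2 (w,user):
  L0 @0x1C[14] → 0x4A007  P=1,RW=1,US=1,PS=0
  L1 @0x4A[27] → 0x4E007  P=1,RW=1,US=1,PS=0
  L2 @0x4E[6] → 0x4F007  P=1,RW=1,US=1,PS=0
  L3 @0x4F[16] → 0x52003  P=1,RW=1,US=0,PS=0
  → PROTECTION_VIOLATION  (4 entries read)

Access #3 fault: NONE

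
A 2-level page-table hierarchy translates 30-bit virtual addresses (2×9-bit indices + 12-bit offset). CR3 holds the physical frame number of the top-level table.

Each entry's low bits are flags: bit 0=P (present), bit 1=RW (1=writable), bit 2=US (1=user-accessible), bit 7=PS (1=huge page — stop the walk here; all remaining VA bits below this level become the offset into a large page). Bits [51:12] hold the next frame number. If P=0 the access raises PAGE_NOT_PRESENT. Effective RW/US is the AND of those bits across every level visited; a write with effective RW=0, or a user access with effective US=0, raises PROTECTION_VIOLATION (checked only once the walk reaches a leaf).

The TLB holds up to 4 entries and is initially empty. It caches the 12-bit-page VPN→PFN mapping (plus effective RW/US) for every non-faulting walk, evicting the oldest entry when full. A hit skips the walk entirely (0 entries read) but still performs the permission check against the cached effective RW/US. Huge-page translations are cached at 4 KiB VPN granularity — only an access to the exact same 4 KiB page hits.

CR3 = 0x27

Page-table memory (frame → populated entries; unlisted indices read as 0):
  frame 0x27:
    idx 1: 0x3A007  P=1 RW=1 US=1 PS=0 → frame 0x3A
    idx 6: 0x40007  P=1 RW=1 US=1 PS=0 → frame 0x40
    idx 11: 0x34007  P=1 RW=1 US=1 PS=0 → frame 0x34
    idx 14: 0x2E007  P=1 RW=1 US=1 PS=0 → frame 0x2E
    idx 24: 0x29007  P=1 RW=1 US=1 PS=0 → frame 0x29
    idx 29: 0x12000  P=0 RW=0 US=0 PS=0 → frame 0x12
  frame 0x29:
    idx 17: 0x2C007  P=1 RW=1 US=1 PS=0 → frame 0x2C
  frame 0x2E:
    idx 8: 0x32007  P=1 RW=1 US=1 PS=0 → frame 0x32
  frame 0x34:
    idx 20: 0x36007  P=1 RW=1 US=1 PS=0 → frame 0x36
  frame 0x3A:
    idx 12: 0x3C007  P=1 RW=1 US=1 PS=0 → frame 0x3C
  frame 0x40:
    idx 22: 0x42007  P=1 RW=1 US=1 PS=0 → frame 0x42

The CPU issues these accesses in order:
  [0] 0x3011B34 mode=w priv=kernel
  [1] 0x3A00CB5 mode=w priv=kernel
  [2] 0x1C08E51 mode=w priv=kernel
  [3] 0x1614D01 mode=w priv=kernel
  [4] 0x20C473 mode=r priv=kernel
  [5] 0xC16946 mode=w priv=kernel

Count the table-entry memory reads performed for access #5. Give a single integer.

Trace:
#0 VA=0x3011B34 (w,kernel):
  L0 @0x27[24] → 0x29007  P=1,RW=1,US=1,PS=0
  L1 @0x29[17] → 0x2C007  P=1,RW=1,US=1,PS=0
  ✓ 0x2CB34  — 2 lookups
#1 VA=0x3A00CB5 (w,kernel):
  L0 @0x27[29] → 0x12000  P=0,RW=0,US=0,PS=0
  ⇒ fault: PAGE_NOT_PRESENT  — 1 lookups
#2 VA=0x1C08E51 (w,kernel):
  L0 @0x27[14] → 0x2E007  P=1,RW=1,US=1,PS=0
  L1 @0x2E[8] → 0x32007  P=1,RW=1,US=1,PS=0
  ✓ 0x32E51  — 2 lookups
#3 VA=0x1614D01 (w,kernel):
  L0 @0x27[11] → 0x34007  P=1,RW=1,US=1,PS=0
  L1 @0x34[20] → 0x36007  P=1,RW=1,US=1,PS=0
  ✓ 0x36D01  — 2 lookups
#4 VA=0x20C473 (r,kernel):
  L0 @0x27[1] → 0x3A007  P=1,RW=1,US=1,PS=0
  L1 @0x3A[12] → 0x3C007  P=1,RW=1,US=1,PS=0
  ✓ 0x3C473  — 2 lookups
#5 VA=0xC16946 (w,kernel):
  L0 @0x27[6] → 0x40007  P=1,RW=1,US=1,PS=0
  L1 @0x40[22] → 0x42007  P=1,RW=1,US=1,PS=0
  ✓ 0x42946  — 2 lookups

Entries read for #5: 2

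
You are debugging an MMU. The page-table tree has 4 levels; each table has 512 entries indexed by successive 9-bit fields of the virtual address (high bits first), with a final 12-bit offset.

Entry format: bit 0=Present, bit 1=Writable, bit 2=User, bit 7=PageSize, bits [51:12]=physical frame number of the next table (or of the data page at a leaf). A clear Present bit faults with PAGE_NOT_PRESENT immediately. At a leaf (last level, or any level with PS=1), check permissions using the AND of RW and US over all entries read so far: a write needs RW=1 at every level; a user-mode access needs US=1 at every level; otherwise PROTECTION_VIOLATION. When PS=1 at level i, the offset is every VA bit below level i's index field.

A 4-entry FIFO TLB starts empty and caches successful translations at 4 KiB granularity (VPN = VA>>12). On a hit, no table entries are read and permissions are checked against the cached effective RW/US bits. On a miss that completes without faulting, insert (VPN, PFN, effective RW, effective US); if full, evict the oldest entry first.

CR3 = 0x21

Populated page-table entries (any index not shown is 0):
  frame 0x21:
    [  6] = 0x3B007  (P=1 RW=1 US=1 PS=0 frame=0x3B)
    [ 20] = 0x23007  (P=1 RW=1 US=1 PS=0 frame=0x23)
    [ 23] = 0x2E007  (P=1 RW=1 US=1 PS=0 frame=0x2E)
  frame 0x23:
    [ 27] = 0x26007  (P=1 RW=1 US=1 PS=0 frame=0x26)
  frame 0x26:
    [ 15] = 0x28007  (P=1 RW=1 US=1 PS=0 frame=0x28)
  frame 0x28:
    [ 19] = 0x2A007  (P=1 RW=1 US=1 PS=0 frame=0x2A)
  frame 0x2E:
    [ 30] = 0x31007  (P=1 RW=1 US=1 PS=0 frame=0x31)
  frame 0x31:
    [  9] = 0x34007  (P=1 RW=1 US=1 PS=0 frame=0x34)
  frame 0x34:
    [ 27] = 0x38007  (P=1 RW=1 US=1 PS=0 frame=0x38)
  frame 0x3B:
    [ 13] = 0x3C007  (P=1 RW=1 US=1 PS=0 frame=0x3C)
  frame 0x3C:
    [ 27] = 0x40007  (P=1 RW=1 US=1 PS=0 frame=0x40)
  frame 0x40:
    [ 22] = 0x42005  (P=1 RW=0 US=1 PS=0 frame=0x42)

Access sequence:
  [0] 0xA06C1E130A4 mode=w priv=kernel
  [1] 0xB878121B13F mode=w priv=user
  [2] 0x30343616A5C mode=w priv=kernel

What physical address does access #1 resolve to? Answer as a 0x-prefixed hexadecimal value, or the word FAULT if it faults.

Per-access translation:
#0 VA=0xA06C1E130A4 (w,kernel):
  lvl0: tbl 0x21, slot 20 ⇒ 0x23007 (P1/RW1/US1/PS0)
  lvl1: tbl 0x23, slot 27 ⇒ 0x26007 (P1/RW1/US1/PS0)
  lvl2: tbl 0x26, slot 15 ⇒ 0x28007 (P1/RW1/US1/PS0)
  lvl3: tbl 0x28, slot 19 ⇒ 0x2A007 (P1/RW1/US1/PS0)
  ✓ 0x2A0A4  — 4 lookups
#1 VA=0xB878121B13F (w,user):
  lvl0: tbl 0x21, slot 23 ⇒ 0x2E007 (P1/RW1/US1/PS0)
  lvl1: tbl 0x2E, slot 30 ⇒ 0x31007 (P1/RW1/US1/PS0)
  lvl2: tbl 0x31, slot 9 ⇒ 0x34007 (P1/RW1/US1/PS0)
  lvl3: tbl 0x34, slot 27 ⇒ 0x38007 (P1/RW1/US1/PS0)
  ✓ 0x3813F  — 4 lookups
#2 VA=0x30343616A5C (w,kernel):
  lvl0: tbl 0x21, slot 6 ⇒ 0x3B007 (P1/RW1/US1/PS0)
  lvl1: tbl 0x3B, slot 13 ⇒ 0x3C007 (P1/RW1/US1/PS0)
  lvl2: tbl 0x3C, slot 27 ⇒ 0x40007 (P1/RW1/US1/PS0)
  lvl3: tbl 0x40, slot 22 ⇒ 0x42005 (P1/RW0/US1/PS0)
  → PROTECTION_VIOLATION  (4 entries read)

Access #1 PA: 0x3813F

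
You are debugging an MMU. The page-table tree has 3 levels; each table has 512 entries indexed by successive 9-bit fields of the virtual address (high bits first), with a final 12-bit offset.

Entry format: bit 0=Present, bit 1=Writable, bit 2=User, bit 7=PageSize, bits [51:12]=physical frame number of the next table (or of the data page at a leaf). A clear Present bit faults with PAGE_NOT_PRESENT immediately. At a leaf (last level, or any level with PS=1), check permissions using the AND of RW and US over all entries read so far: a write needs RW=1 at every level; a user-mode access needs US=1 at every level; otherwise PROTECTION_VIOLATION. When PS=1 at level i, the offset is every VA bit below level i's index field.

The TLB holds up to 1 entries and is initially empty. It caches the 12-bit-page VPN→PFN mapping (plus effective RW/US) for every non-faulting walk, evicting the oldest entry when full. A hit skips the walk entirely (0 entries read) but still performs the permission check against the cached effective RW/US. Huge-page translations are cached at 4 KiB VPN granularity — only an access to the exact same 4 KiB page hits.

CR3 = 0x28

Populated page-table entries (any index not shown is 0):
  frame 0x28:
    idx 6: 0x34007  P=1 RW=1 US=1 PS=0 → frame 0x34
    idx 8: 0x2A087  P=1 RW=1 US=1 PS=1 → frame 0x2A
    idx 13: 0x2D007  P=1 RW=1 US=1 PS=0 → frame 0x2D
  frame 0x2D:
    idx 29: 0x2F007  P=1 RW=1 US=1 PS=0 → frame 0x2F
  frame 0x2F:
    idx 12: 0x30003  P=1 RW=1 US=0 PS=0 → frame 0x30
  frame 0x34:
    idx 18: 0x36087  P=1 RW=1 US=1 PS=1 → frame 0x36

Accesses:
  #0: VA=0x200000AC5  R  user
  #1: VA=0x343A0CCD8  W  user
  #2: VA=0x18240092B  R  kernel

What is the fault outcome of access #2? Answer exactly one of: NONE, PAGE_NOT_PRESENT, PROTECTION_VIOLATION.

Walk each access:
#0 VA=0x200000AC5 (r,user):
  lvl0: tbl 0x28, slot 8 ⇒ 0x2A087 (P1/RW1/US1/PS1)
  → PA=0x2AAC5 (huge @L0)  (1 entries read)
#1 VA=0x343A0CCD8 (w,user):
  lvl0: tbl 0x28, slot 13 ⇒ 0x2D007 (P1/RW1/US1/PS0)
  lvl1: tbl 0x2D, slot 29 ⇒ 0x2F007 (P1/RW1/US1/PS0)
  lvl2: tbl 0x2F, slot 12 ⇒ 0x30003 (P1/RW1/US0/PS0)
  → PROTECTION_VIOLATION  (3 entries read)
#2 VA=0x18240092B (r,kernel):
  lvl0: tbl 0x28, slot 6 ⇒ 0x34007 (P1/RW1/US1/PS0)
  lvl1: tbl 0x34, slot 18 ⇒ 0x36087 (P1/RW1/US1/PS1)
  → PA=0x3692B (huge @L1)  (2 entries read)

Access #2 fault: NONE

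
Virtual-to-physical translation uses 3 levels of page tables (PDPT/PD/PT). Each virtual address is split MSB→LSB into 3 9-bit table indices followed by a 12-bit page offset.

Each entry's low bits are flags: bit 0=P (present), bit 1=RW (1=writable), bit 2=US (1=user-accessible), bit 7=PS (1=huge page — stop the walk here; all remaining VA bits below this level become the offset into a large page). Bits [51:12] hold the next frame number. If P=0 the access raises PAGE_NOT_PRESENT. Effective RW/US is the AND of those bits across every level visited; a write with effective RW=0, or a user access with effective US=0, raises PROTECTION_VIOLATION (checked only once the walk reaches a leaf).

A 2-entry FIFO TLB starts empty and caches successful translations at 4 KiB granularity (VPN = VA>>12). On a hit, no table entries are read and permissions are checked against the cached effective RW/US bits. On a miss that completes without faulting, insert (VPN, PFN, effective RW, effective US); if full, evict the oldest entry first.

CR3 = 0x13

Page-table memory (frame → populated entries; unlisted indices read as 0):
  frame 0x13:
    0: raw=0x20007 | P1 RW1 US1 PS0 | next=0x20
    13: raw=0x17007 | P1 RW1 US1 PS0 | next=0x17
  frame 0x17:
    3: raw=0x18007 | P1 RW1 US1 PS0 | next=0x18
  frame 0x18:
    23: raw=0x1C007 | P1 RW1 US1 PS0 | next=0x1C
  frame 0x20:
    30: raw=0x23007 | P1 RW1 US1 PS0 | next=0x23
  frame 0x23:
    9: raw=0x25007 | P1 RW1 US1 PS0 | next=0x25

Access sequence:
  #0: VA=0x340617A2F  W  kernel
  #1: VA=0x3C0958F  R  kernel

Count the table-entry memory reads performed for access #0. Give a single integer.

Per-access translation:
#0 VA=0x340617A2F (w,kernel):
  L0 @0x13[13] → 0x17007  P=1,RW=1,US=1,PS=0
  L1 @0x17[3] → 0x18007  P=1,RW=1,US=1,PS=0
  L2 @0x18[23] → 0x1C007  P=1,RW=1,US=1,PS=0
  ⇒ phys 0x1CA2F  [3 reads]
#1 VA=0x3C0958F (r,kernel):
  L0 @0x13[0] → 0x20007  P=1,RW=1,US=1,PS=0
  L1 @0x20[30] → 0x23007  P=1,RW=1,US=1,PS=0
  L2 @0x23[9] → 0x25007  P=1,RW=1,US=1,PS=0
  ⇒ phys 0x2558F  [3 reads]

Entries read for #0: 3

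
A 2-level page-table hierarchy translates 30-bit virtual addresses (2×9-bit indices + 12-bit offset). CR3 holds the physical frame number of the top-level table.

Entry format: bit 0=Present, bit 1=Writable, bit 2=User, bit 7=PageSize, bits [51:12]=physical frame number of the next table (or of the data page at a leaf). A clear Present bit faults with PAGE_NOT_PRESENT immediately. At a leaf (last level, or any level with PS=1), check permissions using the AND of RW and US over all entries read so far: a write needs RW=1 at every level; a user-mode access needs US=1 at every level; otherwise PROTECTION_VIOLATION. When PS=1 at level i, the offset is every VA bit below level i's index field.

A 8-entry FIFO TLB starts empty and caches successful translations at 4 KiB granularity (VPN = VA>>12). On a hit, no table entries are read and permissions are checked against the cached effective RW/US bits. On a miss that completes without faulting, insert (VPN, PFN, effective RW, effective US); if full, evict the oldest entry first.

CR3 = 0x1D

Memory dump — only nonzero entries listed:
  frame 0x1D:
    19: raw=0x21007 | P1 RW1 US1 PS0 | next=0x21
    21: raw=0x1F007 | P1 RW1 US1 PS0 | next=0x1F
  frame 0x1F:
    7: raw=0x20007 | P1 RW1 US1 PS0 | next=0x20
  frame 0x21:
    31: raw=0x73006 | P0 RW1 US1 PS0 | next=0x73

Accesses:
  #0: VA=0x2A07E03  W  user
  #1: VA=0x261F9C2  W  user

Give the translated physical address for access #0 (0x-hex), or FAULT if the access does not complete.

Per-access translation:
#0 VA=0x2A07E03 (w,user):
  L0: frame=0x1D idx=21 entry=0x1F007 [P=1 RW=1 US=1 PS=0]
  L1: frame=0x1F idx=7 entry=0x20007 [P=1 RW=1 US=1 PS=0]
  → PA=0x20E03  (2 entries read)
#1 VA=0x261F9C2 (w,user):
  L0: frame=0x1D idx=19 entry=0x21007 [P=1 RW=1 US=1 PS=0]
  L1: frame=0x21 idx=31 entry=0x73006 [P=0 RW=1 US=1 PS=0]
  ⇒ fault: PAGE_NOT_PRESENT  — 2 lookups

Access #0 PA: 0x20E03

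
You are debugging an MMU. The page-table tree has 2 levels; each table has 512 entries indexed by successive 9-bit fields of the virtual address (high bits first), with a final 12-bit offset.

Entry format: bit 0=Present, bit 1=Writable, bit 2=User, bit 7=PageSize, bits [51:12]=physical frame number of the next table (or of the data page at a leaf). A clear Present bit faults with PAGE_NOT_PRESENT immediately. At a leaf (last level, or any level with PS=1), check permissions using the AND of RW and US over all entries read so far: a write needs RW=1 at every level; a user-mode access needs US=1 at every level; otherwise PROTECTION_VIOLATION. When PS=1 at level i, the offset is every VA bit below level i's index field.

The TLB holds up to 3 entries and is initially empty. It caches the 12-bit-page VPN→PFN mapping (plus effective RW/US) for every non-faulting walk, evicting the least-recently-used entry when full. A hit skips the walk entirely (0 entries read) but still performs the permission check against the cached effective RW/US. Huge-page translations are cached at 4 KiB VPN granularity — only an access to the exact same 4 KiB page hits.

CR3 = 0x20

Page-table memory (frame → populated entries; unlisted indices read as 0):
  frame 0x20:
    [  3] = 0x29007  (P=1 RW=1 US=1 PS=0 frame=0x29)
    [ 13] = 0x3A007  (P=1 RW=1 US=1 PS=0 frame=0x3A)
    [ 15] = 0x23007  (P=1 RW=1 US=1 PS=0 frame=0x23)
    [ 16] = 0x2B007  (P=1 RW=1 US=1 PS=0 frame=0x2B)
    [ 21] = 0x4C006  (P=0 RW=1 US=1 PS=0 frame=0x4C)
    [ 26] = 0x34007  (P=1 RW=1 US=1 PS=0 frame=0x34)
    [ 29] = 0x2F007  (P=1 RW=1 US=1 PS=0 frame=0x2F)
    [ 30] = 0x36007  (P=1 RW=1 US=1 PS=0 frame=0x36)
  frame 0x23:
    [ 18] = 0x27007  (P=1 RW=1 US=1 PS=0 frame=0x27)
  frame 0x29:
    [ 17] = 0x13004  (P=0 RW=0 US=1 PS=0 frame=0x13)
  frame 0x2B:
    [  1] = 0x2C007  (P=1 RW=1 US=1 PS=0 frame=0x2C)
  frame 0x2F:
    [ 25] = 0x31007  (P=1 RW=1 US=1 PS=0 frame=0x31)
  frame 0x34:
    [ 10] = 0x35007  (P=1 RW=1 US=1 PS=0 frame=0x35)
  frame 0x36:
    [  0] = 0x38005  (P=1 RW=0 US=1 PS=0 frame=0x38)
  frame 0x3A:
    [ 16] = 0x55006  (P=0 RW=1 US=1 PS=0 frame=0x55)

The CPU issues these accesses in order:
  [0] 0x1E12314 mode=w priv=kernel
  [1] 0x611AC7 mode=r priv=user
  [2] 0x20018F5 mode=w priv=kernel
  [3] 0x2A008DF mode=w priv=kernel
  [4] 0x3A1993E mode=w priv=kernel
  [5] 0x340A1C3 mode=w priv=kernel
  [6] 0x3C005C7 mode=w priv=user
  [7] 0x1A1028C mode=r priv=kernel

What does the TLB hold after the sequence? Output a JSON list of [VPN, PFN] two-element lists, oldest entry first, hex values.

Trace:
#0 VA=0x1E12314 (w,kernel):
  lvl0: tbl 0x20, slot 15 ⇒ 0x23007 (P1/RW1/US1/PS0)
  lvl1: tbl 0x23, slot 18 ⇒ 0x27007 (P1/RW1/US1/PS0)
  ⇒ phys 0x27314  [2 reads]
#1 VA=0x611AC7 (r,user):
  lvl0: tbl 0x20, slot 3 ⇒ 0x29007 (P1/RW1/US1/PS0)
  lvl1: tbl 0x29, slot 17 ⇒ 0x13004 (P0/RW0/US1/PS0)
  ✗ PAGE_NOT_PRESENT  [2 reads]
#2 VA=0x20018F5 (w,kernel):
  lvl0: tbl 0x20, slot 16 ⇒ 0x2B007 (P1/RW1/US1/PS0)
  lvl1: tbl 0x2B, slot 1 ⇒ 0x2C007 (P1/RW1/US1/PS0)
  ⇒ phys 0x2C8F5  [2 reads]
#3 VA=0x2A008DF (w,kernel):
  lvl0: tbl 0x20, slot 21 ⇒ 0x4C006 (P0/RW1/US1/PS0)
  ✗ PAGE_NOT_PRESENT  [1 reads]
#4 VA=0x3A1993E (w,kernel):
  lvl0: tbl 0x20, slot 29 ⇒ 0x2F007 (P1/RW1/US1/PS0)
  lvl1: tbl 0x2F, slot 25 ⇒ 0x31007 (P1/RW1/US1/PS0)
  ⇒ phys 0x3193E  [2 reads]
#5 VA=0x340A1C3 (w,kernel):
  lvl0: tbl 0x20, slot 26 ⇒ 0x34007 (P1/RW1/US1/PS0)
  lvl1: tbl 0x34, slot 10 ⇒ 0x35007 (P1/RW1/US1/PS0)
  ⇒ phys 0x351C3  [2 reads]
#6 VA=0x3C005C7 (w,user):
  lvl0: tbl 0x20, slot 30 ⇒ 0x36007 (P1/RW1/US1/PS0)
  lvl1: tbl 0x36, slot 0 ⇒ 0x38005 (P1/RW0/US1/PS0)
  ✗ PROTECTION_VIOLATION  [2 reads]
#7 VA=0x1A1028C (r,kernel):
  lvl0: tbl 0x20, slot 13 ⇒ 0x3A007 (P1/RW1/US1/PS0)
  lvl1: tbl 0x3A, slot 16 ⇒ 0x55006 (P0/RW1/US1/PS0)
  ✗ PAGE_NOT_PRESENT  [2 reads]

TLB: [["0x2001", "0x2C"], ["0x3A19", "0x31"], ["0x340A", "0x35"]]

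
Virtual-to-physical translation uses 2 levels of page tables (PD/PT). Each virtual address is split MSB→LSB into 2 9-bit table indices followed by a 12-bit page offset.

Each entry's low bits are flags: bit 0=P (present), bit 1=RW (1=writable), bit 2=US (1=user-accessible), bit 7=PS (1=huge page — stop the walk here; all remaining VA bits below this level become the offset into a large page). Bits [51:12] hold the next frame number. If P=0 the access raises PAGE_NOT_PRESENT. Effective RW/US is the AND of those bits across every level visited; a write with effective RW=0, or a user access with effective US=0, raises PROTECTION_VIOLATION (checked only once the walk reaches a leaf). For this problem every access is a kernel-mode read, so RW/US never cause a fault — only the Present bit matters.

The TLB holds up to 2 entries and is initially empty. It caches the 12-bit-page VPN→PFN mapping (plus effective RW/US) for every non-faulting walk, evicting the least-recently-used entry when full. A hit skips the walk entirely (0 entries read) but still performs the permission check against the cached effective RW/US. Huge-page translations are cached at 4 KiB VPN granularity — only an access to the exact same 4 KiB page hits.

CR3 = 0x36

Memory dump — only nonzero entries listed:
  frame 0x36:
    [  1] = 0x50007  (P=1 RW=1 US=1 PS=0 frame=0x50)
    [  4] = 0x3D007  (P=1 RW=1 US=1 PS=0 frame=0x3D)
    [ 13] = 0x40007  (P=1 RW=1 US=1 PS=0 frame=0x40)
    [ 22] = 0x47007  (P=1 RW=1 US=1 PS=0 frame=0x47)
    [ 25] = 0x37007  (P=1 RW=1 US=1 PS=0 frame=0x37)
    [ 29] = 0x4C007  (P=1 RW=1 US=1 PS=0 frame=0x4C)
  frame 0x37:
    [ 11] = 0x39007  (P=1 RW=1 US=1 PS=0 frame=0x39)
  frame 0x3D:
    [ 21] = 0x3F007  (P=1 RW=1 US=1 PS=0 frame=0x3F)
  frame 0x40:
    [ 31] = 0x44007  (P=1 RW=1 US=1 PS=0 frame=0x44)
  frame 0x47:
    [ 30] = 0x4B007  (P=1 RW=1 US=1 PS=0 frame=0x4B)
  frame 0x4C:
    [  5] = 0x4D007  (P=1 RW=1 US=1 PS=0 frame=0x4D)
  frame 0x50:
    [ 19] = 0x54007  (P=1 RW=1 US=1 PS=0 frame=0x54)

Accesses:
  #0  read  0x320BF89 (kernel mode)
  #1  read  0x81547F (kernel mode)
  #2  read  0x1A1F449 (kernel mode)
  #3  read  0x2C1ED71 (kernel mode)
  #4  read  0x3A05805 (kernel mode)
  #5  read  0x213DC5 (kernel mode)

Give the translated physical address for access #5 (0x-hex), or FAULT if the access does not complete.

Trace:
#0 VA=0x320BF89 (r,kernel):
  lvl0: tbl 0x36, slot 25 ⇒ 0x37007 (P1/RW1/US1/PS0)
  lvl1: tbl 0x37, slot 11 ⇒ 0x39007 (P1/RW1/US1/PS0)
  → PA=0x39F89  (2 entries read)
#1 VA=0x81547F (r,kernel):
  lvl0: tbl 0x36, slot 4 ⇒ 0x3D007 (P1/RW1/US1/PS0)
  lvl1: tbl 0x3D, slot 21 ⇒ 0x3F007 (P1/RW1/US1/PS0)
  → PA=0x3F47F  (2 entries read)
#2 VA=0x1A1F449 (r,kernel):
  lvl0: tbl 0x36, slot 13 ⇒ 0x40007 (P1/RW1/US1/PS0)
  lvl1: tbl 0x40, slot 31 ⇒ 0x44007 (P1/RW1/US1/PS0)
  → PA=0x44449  (2 entries read)
#3 VA=0x2C1ED71 (r,kernel):
  lvl0: tbl 0x36, slot 22 ⇒ 0x47007 (P1/RW1/US1/PS0)
  lvl1: tbl 0x47, slot 30 ⇒ 0x4B007 (P1/RW1/US1/PS0)
  → PA=0x4BD71  (2 entries read)
#4 VA=0x3A05805 (r,kernel):
  lvl0: tbl 0x36, slot 29 ⇒ 0x4C007 (P1/RW1/US1/PS0)
  lvl1: tbl 0x4C, slot 5 ⇒ 0x4D007 (P1/RW1/US1/PS0)
  → PA=0x4D805  (2 entries read)
#5 VA=0x213DC5 (r,kernel):
  lvl0: tbl 0x36, slot 1 ⇒ 0x50007 (P1/RW1/US1/PS0)
  lvl1: tbl 0x50, slot 19 ⇒ 0x54007 (P1/RW1/US1/PS0)
  → PA=0x54DC5  (2 entries read)

Access #5 PA: 0x54DC5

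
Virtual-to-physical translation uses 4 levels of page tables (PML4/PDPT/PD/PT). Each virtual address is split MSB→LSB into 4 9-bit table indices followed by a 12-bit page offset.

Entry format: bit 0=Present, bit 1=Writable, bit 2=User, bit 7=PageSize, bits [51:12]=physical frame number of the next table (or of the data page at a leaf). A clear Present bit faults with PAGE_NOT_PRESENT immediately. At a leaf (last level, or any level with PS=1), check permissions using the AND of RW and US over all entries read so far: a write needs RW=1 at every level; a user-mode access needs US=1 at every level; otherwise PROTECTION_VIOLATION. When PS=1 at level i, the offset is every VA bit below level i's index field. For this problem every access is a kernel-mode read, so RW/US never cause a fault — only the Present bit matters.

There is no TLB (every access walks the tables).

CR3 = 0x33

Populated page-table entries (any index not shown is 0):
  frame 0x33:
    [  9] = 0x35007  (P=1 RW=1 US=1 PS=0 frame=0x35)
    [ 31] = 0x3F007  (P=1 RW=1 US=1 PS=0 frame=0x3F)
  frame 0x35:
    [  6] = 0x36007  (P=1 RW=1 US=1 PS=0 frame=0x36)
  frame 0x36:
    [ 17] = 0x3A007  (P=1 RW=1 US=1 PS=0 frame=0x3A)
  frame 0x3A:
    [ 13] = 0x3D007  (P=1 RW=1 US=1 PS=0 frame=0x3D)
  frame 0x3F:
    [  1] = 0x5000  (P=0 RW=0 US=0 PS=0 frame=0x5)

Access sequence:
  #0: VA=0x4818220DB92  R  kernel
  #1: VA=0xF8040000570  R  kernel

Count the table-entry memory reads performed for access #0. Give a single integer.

Per-access translation:
#0 VA=0x4818220DB92 (r,kernel):
  L0: frame=0x33 idx=9 entry=0x35007 [P=1 RW=1 US=1 PS=0]
  L1: frame=0x35 idx=6 entry=0x36007 [P=1 RW=1 US=1 PS=0]
  L2: frame=0x36 idx=17 entry=0x3A007 [P=1 RW=1 US=1 PS=0]
  L3: frame=0x3A idx=13 entry=0x3D007 [P=1 RW=1 US=1 PS=0]
  ✓ 0x3DB92  — 4 lookups
#1 VA=0xF8040000570 (r,kernel):
  L0: frame=0x33 idx=31 entry=0x3F007 [P=1 RW=1 US=1 PS=0]
  L1: frame=0x3F idx=1 entry=0x5000 [P=0 RW=0 US=0 PS=0]
  ✗ PAGE_NOT_PRESENT  [2 reads]

Entries read for #0: 4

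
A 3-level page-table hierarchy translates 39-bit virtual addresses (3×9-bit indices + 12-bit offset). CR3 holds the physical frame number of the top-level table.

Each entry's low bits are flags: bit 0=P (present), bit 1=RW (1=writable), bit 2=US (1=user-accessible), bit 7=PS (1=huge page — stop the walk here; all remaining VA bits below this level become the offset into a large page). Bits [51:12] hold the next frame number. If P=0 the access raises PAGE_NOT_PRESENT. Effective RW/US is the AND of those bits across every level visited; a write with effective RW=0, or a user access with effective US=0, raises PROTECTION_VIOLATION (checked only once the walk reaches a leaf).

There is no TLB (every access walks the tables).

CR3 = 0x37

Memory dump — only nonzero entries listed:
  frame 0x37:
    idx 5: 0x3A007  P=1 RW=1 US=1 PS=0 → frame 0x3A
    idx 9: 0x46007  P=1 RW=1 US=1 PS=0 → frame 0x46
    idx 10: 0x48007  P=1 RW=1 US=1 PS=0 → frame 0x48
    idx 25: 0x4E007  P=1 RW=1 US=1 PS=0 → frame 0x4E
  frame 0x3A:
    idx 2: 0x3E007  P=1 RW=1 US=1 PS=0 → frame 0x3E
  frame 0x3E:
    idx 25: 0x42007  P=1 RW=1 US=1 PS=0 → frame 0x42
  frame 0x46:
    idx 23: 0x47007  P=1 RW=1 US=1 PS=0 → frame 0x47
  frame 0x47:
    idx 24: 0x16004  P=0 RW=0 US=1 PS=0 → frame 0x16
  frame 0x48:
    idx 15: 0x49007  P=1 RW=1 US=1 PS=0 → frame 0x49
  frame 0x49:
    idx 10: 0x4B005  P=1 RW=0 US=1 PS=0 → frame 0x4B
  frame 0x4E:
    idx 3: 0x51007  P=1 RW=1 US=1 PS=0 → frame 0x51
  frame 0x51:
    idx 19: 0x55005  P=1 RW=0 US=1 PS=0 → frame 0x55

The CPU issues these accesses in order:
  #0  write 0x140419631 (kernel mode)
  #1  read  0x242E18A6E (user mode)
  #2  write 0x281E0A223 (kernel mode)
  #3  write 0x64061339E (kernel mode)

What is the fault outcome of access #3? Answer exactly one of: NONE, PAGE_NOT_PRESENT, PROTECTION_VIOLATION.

Trace:
#0 VA=0x140419631 (w,kernel):
  L0: frame=0x37 idx=5 entry=0x3A007 [P=1 RW=1 US=1 PS=0]
  L1: frame=0x3A idx=2 entry=0x3E007 [P=1 RW=1 US=1 PS=0]
  L2: frame=0x3E idx=25 entry=0x42007 [P=1 RW=1 US=1 PS=0]
  ✓ 0x42631  — 3 lookups
#1 VA=0x242E18A6E (r,user):
  L0: frame=0x37 idx=9 entry=0x46007 [P=1 RW=1 US=1 PS=0]
  L1: frame=0x46 idx=23 entry=0x47007 [P=1 RW=1 US=1 PS=0]
  L2: frame=0x47 idx=24 entry=0x16004 [P=0 RW=0 US=1 PS=0]
  → PAGE_NOT_PRESENT  (3 entries read)
#2 VA=0x281E0A223 (w,kernel):
  L0: frame=0x37 idx=10 entry=0x48007 [P=1 RW=1 US=1 PS=0]
  L1: frame=0x48 idx=15 entry=0x49007 [P=1 RW=1 US=1 PS=0]
  L2: frame=0x49 idx=10 entry=0x4B005 [P=1 RW=0 US=1 PS=0]
  → PROTECTION_VIOLATION  (3 entries read)
#3 VA=0x64061339E (w,kernel):
  L0: frame=0x37 idx=25 entry=0x4E007 [P=1 RW=1 US=1 PS=0]
  L1: frame=0x4E idx=3 entry=0x51007 [P=1 RW=1 US=1 PS=0]
  L2: frame=0x51 idx=19 entry=0x55005 [P=1 RW=0 US=1 PS=0]
  → PROTECTION_VIOLATION  (3 entries read)

Access #3 fault: PROTECTION_VIOLATION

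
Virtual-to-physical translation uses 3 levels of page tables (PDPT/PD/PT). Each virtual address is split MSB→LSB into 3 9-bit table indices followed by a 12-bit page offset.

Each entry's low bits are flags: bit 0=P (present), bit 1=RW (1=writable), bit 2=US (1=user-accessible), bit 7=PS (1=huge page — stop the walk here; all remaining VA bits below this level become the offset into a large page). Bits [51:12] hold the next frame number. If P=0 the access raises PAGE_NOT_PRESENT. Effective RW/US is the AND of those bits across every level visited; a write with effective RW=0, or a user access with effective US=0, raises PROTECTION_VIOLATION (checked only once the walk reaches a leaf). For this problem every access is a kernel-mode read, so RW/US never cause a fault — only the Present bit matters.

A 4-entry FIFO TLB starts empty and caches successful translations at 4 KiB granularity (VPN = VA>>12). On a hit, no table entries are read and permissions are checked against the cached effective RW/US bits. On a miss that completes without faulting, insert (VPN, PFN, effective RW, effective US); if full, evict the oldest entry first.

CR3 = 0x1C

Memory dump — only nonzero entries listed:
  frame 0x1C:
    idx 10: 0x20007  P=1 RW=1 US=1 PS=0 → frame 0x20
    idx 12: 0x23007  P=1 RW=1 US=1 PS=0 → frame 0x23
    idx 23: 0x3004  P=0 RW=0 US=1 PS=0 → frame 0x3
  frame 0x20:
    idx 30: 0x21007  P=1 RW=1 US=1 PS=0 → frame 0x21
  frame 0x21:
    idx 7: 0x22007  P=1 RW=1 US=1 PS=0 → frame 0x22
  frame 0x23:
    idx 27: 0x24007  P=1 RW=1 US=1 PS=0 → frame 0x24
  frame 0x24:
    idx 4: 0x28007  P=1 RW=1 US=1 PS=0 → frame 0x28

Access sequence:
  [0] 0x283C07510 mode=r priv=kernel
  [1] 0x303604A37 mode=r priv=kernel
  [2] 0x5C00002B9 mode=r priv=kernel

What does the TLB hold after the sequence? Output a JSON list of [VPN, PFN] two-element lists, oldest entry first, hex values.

Per-access translation:
#0 VA=0x283C07510 (r,kernel):
  L0 @0x1C[10] → 0x20007  P=1,RW=1,US=1,PS=0
  L1 @0x20[30] → 0x21007  P=1,RW=1,US=1,PS=0
  L2 @0x21[7] → 0x22007  P=1,RW=1,US=1,PS=0
  → PA=0x22510  (3 entries read)
#1 VA=0x303604A37 (r,kernel):
  L0 @0x1C[12] → 0x23007  P=1,RW=1,US=1,PS=0
  L1 @0x23[27] → 0x24007  P=1,RW=1,US=1,PS=0
  L2 @0x24[4] → 0x28007  P=1,RW=1,US=1,PS=0
  → PA=0x28A37  (3 entries read)
#2 VA=0x5C00002B9 (r,kernel):
  L0 @0x1C[23] → 0x3004  P=0,RW=0,US=1,PS=0
  ⇒ fault: PAGE_NOT_PRESENT  — 1 lookups

TLB: [["0x283C07", "0x22"], ["0x303604", "0x28"]]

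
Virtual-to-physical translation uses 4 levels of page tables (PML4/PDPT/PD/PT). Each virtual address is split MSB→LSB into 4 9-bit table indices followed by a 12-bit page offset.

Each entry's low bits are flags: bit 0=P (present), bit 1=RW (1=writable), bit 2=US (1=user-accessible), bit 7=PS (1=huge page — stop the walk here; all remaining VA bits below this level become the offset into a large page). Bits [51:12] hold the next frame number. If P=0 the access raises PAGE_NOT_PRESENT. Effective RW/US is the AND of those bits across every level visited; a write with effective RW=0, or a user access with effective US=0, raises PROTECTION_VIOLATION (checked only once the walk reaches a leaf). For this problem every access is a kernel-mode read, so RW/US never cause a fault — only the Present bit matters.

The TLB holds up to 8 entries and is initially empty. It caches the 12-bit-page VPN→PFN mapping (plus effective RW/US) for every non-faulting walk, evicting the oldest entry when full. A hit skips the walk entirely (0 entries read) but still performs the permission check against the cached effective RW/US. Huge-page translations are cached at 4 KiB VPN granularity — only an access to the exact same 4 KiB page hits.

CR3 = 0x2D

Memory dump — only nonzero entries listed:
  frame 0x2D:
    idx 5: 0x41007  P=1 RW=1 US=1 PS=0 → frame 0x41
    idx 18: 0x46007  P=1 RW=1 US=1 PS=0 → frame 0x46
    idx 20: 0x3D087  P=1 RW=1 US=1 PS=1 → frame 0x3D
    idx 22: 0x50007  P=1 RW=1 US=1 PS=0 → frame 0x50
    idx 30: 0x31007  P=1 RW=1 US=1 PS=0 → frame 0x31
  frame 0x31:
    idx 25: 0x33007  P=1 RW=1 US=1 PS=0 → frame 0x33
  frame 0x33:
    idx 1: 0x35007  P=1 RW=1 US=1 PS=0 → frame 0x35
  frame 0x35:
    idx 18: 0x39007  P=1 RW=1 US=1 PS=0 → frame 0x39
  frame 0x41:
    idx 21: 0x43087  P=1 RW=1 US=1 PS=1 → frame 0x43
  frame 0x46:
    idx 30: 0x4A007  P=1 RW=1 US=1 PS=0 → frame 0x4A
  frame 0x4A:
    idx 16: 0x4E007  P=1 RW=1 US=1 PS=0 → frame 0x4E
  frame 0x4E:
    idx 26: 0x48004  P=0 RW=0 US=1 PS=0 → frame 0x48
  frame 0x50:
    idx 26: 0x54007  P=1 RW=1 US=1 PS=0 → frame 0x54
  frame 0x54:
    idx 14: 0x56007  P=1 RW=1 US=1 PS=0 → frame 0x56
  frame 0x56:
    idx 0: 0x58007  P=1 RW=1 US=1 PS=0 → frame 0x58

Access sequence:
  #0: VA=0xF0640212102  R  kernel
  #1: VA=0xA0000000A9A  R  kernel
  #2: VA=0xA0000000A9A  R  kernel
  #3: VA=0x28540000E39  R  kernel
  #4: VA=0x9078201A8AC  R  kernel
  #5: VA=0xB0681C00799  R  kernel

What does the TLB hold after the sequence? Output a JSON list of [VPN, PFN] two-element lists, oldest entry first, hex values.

Per-access translation:
#0 VA=0xF0640212102 (r,kernel):
  lvl0: tbl 0x2D, slot 30 ⇒ 0x31007 (P1/RW1/US1/PS0)
  lvl1: tbl 0x31, slot 25 ⇒ 0x33007 (P1/RW1/US1/PS0)
  lvl2: tbl 0x33, slot 1 ⇒ 0x35007 (P1/RW1/US1/PS0)
  lvl3: tbl 0x35, slot 18 ⇒ 0x39007 (P1/RW1/US1/PS0)
  → PA=0x39102  (4 entries read)
#1 VA=0xA0000000A9A (r,kernel):
  lvl0: tbl 0x2D, slot 20 ⇒ 0x3D087 (P1/RW1/US1/PS1)
  → PA=0x3DA9A (huge @L0)  (1 entries read)
#2 VA=0xA0000000A9A (r,kernel):
  TLB hit vpn=0xA0000000 → PA=0x3DA9A
#3 VA=0x28540000E39 (r,kernel):
  lvl0: tbl 0x2D, slot 5 ⇒ 0x41007 (P1/RW1/US1/PS0)
  lvl1: tbl 0x41, slot 21 ⇒ 0x43087 (P1/RW1/US1/PS1)
  → PA=0x43E39 (huge @L1)  (2 entries read)
#4 VA=0x9078201A8AC (r,kernel):
  lvl0: tbl 0x2D, slot 18 ⇒ 0x46007 (P1/RW1/US1/PS0)
  lvl1: tbl 0x46, slot 30 ⇒ 0x4A007 (P1/RW1/US1/PS0)
  lvl2: tbl 0x4A, slot 16 ⇒ 0x4E007 (P1/RW1/US1/PS0)
  lvl3: tbl 0x4E, slot 26 ⇒ 0x48004 (P0/RW0/US1/PS0)
  → PAGE_NOT_PRESENT  (4 entries read)
#5 VA=0xB0681C00799 (r,kernel):
  lvl0: tbl 0x2D, slot 22 ⇒ 0x50007 (P1/RW1/US1/PS0)
  lvl1: tbl 0x50, slot 26 ⇒ 0x54007 (P1/RW1/US1/PS0)
  lvl2: tbl 0x54, slot 14 ⇒ 0x56007 (P1/RW1/US1/PS0)
  lvl3: tbl 0x56, slot 0 ⇒ 0x58007 (P1/RW1/US1/PS0)
  → PA=0x58799  (4 entries read)

TLB: [["0xF0640212", "0x39"], ["0xA0000000", "0x3D"], ["0x28540000", "0x43"], ["0xB0681C00", "0x58"]]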